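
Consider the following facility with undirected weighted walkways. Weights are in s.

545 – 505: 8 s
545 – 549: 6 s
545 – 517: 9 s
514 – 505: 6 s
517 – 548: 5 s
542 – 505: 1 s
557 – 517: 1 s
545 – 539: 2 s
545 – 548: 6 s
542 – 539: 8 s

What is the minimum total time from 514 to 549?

Compare a few routes:
514 → 505 → 545 → 549: 6+8+6 = 20
514 → 505 → 542 → 539 → 545 → 549: 6+1+8+2+6 = 23
Cheapest is 514 → 505 → 545 → 549 at 20 s.

20 s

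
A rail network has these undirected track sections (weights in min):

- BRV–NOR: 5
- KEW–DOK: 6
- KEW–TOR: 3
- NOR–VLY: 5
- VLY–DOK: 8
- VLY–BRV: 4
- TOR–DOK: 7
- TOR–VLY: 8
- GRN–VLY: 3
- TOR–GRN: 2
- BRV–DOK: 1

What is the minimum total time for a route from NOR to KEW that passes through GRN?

13 min

Shortest NOR→GRN: NOR–VLY–GRN = 8
Shortest GRN→KEW: GRN–TOR–KEW = 5
Total via GRN: 8 + 5 = 13 min.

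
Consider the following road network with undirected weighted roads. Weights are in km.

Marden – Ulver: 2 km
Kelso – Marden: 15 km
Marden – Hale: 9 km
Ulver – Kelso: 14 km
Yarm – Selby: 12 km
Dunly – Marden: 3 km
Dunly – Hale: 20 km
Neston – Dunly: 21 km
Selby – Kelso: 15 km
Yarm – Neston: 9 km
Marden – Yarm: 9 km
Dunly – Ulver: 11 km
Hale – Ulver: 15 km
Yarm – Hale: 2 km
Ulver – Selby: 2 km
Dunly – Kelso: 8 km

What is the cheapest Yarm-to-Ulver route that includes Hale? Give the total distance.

Best Yarm to Hale: Yarm–Hale costing 2
Shortest Hale→Ulver: Hale–Marden–Ulver = 11
Total via Hale: 2 + 11 = 13 km.

13 km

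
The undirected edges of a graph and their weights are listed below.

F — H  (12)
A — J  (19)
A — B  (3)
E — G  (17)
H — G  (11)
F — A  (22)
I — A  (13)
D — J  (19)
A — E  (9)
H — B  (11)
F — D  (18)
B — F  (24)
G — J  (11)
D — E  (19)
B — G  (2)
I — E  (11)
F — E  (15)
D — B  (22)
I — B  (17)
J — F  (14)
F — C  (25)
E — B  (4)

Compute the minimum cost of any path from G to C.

Candidate routes:
G → H → F → C: 11+12+25 = 48
G → B → E → F → C: 2+4+15+25 = 46
The minimum is 46 via G → B → E → F → C.

46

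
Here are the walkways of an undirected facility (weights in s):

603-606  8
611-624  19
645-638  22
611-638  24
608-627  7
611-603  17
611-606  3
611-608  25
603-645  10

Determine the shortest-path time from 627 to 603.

43 s

Shortest distances from 627:
627: 0
608: 7  (via 627)
611: 32  (via 608)
606: 35  (via 611)
603: 43  (via 606)
Shortest route: 627 → 608 → 611 → 606 → 603 = 43 s.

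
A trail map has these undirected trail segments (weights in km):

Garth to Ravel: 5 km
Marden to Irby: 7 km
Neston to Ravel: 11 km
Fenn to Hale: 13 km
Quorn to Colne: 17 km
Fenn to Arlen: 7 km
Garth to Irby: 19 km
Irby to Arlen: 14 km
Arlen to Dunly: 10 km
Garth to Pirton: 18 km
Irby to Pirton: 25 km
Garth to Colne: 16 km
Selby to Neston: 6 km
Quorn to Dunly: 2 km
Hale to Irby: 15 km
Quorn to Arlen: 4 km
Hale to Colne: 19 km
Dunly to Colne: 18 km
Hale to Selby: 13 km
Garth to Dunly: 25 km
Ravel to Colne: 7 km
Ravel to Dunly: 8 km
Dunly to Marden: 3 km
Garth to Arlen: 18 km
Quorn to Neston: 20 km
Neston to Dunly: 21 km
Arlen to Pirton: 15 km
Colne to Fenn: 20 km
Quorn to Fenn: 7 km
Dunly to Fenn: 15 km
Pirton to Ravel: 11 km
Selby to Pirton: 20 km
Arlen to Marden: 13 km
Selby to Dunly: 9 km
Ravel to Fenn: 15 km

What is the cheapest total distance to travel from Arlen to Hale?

Settle nodes by increasing distance from Arlen:
Arlen: 0
Quorn: 4  (via Arlen)
Dunly: 6  (via Quorn)
Fenn: 7  (via Arlen)
Marden: 9  (via Dunly)
Ravel: 14  (via Dunly)
Irby: 14  (via Arlen)
Selby: 15  (via Dunly)
Pirton: 15  (via Arlen)
Garth: 18  (via Arlen)
Hale: 20  (via Fenn)
Shortest route: Arlen–Fenn–Hale = 20 km.

20 km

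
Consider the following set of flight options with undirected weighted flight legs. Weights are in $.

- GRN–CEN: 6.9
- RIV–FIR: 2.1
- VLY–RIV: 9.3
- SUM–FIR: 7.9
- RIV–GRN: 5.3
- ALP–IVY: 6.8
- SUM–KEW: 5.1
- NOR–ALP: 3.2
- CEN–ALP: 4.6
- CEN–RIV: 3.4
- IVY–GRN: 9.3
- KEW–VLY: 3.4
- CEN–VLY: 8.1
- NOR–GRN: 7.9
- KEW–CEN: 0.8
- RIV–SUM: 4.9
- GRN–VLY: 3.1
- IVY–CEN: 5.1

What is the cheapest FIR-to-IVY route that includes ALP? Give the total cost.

$16.9

Best FIR to ALP: FIR → RIV → CEN → ALP costing 10.1
Best ALP to IVY: ALP → IVY costing 6.8
Total via ALP: 10.1 + 6.8 = $16.9.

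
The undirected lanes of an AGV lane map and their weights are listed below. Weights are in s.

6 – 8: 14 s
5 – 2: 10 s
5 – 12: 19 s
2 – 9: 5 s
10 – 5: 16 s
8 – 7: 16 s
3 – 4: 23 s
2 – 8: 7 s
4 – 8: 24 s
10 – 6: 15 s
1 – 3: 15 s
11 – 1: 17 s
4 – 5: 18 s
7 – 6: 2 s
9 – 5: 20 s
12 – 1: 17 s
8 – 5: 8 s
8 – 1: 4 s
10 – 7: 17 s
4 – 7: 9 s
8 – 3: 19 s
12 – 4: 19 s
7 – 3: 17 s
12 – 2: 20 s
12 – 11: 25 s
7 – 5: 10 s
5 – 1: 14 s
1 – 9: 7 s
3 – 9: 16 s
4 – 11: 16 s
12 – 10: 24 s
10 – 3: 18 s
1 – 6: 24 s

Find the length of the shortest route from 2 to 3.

21 s

Enumerating some paths:
2–8–1–3: 7+4+15 = 26
2–8–3: 7+19 = 26
2–9–3: 5+16 = 21
The minimum is 21 s via 2–9–3.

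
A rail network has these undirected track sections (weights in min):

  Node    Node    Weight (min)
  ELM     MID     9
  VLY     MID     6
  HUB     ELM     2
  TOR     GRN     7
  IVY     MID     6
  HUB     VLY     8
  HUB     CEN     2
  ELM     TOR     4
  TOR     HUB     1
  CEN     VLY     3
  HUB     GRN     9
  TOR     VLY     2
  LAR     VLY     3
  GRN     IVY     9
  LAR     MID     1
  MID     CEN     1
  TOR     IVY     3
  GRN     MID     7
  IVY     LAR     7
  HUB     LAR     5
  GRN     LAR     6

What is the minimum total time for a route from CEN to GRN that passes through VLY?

Best CEN to VLY: CEN → VLY costing 3
Shortest VLY→GRN: VLY → TOR → GRN = 9
Total via VLY: 3 + 9 = 12 min.

12 min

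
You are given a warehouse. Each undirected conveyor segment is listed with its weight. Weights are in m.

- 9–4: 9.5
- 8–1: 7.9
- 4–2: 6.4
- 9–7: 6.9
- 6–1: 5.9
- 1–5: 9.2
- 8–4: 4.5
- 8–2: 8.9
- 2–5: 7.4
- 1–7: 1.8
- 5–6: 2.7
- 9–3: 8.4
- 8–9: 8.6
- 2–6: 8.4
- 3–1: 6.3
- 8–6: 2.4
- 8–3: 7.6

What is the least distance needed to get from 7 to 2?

16.1 m

Enumerating some paths:
7–1–6–5–2: 1.8+5.9+2.7+7.4 = 17.8
7–1–6–2: 1.8+5.9+8.4 = 16.1
The minimum is 16.1 m via 7–1–6–2.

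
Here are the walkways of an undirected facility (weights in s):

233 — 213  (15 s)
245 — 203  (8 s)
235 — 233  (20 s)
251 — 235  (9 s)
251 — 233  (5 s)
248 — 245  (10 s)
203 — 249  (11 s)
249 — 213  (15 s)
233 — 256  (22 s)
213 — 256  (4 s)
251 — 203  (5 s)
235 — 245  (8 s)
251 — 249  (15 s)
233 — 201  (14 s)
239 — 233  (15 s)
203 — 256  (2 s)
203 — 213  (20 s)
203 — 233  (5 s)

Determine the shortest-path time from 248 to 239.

Candidate routes:
248 - 245 - 203 - 233 - 239: 10+8+5+15 = 38
248 - 245 - 235 - 251 - 203 - 233 - 239: 10+8+9+5+5+15 = 52
248 - 245 - 203 - 251 - 233 - 239: 10+8+5+5+15 = 43
248 - 245 - 235 - 251 - 233 - 239: 10+8+9+5+15 = 47
The minimum is 38 s via 248 - 245 - 203 - 233 - 239.

38 s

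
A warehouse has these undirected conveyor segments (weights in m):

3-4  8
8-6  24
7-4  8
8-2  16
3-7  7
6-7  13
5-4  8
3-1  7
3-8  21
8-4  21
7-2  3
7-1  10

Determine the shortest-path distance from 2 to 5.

Candidate routes:
2 - 7 - 4 - 5: 3+8+8 = 19
2 - 7 - 1 - 3 - 4 - 5: 3+10+7+8+8 = 36
2 - 7 - 3 - 4 - 5: 3+7+8+8 = 26
The minimum is 19 m via 2 - 7 - 4 - 5.

19 m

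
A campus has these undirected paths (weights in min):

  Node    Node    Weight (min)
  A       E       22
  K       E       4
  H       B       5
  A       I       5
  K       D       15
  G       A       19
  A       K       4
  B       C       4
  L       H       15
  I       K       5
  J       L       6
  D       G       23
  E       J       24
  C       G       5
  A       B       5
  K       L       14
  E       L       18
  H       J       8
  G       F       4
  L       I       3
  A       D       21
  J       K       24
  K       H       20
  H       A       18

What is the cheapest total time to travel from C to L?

17 min

Compare a few routes:
C - B - A - K - I - L: 4+5+4+5+3 = 21
C - B - H - J - L: 4+5+8+6 = 23
C - B - A - I - L: 4+5+5+3 = 17
C - B - H - L: 4+5+15 = 24
The minimum is 17 min via C - B - A - I - L.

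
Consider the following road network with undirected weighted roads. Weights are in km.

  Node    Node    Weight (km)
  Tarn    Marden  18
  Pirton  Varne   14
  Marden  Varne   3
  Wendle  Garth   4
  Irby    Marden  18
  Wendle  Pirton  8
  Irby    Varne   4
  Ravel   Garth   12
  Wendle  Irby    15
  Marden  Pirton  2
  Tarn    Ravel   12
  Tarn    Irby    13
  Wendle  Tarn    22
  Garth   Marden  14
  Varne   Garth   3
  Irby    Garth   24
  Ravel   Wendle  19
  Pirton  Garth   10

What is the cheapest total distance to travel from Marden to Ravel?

18 km

Shortest distances from Marden:
Marden: 0
Pirton: 2  (via Marden)
Varne: 3  (via Marden)
Garth: 6  (via Varne)
Irby: 7  (via Varne)
Wendle: 10  (via Pirton)
Ravel: 18  (via Garth)
Shortest route: Marden–Varne–Garth–Ravel = 18 km.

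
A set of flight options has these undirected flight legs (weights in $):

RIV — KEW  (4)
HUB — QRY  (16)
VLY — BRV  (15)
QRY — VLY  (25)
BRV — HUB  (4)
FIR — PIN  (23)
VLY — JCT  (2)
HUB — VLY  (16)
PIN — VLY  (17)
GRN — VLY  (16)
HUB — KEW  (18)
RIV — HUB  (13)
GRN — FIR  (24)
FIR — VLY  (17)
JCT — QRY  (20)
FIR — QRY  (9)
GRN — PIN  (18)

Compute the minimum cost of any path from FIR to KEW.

Settle nodes by increasing distance from FIR:
FIR: 0
QRY: 9  (via FIR)
VLY: 17  (via FIR)
JCT: 19  (via VLY)
PIN: 23  (via FIR)
GRN: 24  (via FIR)
HUB: 25  (via QRY)
BRV: 29  (via HUB)
RIV: 38  (via HUB)
KEW: 42  (via RIV)
Shortest route: FIR → QRY → HUB → RIV → KEW = $42.

$42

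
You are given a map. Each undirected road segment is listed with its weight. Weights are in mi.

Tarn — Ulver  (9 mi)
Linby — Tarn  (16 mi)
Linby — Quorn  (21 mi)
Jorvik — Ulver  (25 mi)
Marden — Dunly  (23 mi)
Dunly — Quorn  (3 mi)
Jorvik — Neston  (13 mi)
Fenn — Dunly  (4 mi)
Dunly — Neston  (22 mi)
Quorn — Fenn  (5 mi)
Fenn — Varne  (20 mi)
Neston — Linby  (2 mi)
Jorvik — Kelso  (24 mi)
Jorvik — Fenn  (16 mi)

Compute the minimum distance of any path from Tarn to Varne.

Settle nodes by increasing distance from Tarn:
Tarn: 0
Ulver: 9  (via Tarn)
Linby: 16  (via Tarn)
Neston: 18  (via Linby)
Jorvik: 31  (via Neston)
Quorn: 37  (via Linby)
Dunly: 40  (via Neston)
Fenn: 42  (via Quorn)
Kelso: 55  (via Jorvik)
Varne: 62  (via Fenn)
Shortest route: Tarn–Linby–Quorn–Fenn–Varne = 62 mi.

62 mi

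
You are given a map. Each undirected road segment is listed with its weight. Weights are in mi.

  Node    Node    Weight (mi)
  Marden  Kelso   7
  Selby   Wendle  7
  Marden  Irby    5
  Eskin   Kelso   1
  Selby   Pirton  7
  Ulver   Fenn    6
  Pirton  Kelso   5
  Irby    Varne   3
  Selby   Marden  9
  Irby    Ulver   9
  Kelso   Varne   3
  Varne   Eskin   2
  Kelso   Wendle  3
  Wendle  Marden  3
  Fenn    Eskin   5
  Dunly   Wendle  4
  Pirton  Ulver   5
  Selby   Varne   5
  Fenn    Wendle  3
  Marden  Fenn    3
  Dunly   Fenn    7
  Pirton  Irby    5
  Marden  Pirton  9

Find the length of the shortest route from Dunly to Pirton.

Running Dijkstra from Dunly:
Dunly: 0
Wendle: 4  (via Dunly)
Marden: 7  (via Wendle)
Kelso: 7  (via Wendle)
Fenn: 7  (via Dunly)
Eskin: 8  (via Kelso)
Varne: 10  (via Kelso)
Selby: 11  (via Wendle)
Irby: 12  (via Marden)
Pirton: 12  (via Kelso)
Shortest route: Dunly → Wendle → Kelso → Pirton = 12 mi.

12 mi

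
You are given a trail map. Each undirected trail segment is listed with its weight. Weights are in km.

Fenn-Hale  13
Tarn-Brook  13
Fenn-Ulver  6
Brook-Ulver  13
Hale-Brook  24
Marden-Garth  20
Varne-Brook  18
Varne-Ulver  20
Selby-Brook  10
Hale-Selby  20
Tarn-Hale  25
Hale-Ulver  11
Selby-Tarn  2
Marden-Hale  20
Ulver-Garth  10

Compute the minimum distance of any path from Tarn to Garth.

35 km

Settle nodes by increasing distance from Tarn:
Tarn: 0
Selby: 2  (via Tarn)
Brook: 12  (via Selby)
Hale: 22  (via Selby)
Ulver: 25  (via Brook)
Varne: 30  (via Brook)
Fenn: 31  (via Ulver)
Garth: 35  (via Ulver)
Shortest route: Tarn → Selby → Brook → Ulver → Garth = 35 km.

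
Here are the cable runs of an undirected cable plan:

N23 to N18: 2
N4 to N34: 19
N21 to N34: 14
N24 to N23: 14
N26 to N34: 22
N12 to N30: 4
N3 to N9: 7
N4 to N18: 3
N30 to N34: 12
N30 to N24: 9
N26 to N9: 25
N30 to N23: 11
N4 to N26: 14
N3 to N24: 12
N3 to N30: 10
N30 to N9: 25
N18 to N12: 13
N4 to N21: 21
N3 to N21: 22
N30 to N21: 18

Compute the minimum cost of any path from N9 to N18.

Candidate routes:
N9 → N3 → N30 → N12 → N18: 7+10+4+13 = 34
N9 → N3 → N30 → N23 → N18: 7+10+11+2 = 30
N9 → N3 → N24 → N23 → N18: 7+12+14+2 = 35
N9 → N30 → N23 → N18: 25+11+2 = 38
Cheapest is N9 → N3 → N30 → N23 → N18 at 30.

30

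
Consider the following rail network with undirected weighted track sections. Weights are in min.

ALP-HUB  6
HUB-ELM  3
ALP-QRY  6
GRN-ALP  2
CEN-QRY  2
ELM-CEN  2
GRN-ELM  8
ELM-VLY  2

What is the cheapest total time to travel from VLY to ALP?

Compare a few routes:
VLY - ELM - CEN - QRY - ALP: 2+2+2+6 = 12
VLY - ELM - HUB - ALP: 2+3+6 = 11
Cheapest is VLY - ELM - HUB - ALP at 11 min.

11 min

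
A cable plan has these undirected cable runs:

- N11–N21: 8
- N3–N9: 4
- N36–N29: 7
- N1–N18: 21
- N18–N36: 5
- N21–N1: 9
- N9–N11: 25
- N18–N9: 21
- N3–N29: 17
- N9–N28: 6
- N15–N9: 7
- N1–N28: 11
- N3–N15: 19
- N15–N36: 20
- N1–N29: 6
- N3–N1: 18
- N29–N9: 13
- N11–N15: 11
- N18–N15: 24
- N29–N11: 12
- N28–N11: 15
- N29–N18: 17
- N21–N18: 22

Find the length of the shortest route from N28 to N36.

Candidate routes:
N28–N9–N29–N36: 6+13+7 = 26
N28–N1–N29–N36: 11+6+7 = 24
Cheapest is N28–N1–N29–N36 at 24.

24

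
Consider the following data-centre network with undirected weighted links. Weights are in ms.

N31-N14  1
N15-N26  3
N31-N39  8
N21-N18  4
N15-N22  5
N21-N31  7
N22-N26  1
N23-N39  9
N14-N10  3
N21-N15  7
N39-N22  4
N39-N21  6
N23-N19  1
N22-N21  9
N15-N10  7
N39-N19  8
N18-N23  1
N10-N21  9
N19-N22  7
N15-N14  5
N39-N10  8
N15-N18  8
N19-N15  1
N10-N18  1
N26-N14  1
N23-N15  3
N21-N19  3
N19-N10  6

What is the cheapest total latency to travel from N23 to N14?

5 ms

Settle nodes by increasing distance from N23:
N23: 0
N18: 1  (via N23)
N19: 1  (via N23)
N15: 2  (via N19)
N10: 2  (via N18)
N21: 4  (via N19)
N14: 5  (via N10)
Shortest route: N23–N18–N10–N14 = 5 ms.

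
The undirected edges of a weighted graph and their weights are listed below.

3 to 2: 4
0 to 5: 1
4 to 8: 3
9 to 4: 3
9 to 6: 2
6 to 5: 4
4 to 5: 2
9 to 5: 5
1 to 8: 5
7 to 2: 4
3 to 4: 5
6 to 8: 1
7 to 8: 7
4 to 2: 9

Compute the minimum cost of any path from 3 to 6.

9

Shortest distances from 3:
3: 0
2: 4  (via 3)
4: 5  (via 3)
5: 7  (via 4)
0: 8  (via 5)
7: 8  (via 2)
8: 8  (via 4)
9: 8  (via 4)
6: 9  (via 8)
Shortest route: 3–4–8–6 = 9.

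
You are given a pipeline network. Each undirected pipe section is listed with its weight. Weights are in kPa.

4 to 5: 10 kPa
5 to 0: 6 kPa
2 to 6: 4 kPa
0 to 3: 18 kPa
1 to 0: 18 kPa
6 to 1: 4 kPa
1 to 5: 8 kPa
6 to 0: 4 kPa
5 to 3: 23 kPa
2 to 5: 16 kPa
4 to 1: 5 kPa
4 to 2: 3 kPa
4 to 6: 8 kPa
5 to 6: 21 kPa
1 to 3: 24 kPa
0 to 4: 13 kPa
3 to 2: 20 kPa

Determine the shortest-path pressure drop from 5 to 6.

Settle nodes by increasing distance from 5:
5: 0
0: 6  (via 5)
1: 8  (via 5)
4: 10  (via 5)
6: 10  (via 0)
Shortest route: 5 → 0 → 6 = 10 kPa.

10 kPa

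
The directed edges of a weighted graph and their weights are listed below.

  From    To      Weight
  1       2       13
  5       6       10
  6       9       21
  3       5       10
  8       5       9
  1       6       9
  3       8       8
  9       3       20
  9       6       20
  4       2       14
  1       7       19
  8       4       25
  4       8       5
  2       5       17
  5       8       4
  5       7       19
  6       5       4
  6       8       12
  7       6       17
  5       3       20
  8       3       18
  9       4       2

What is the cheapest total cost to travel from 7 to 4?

40

Candidate routes:
7–6–9–4: 17+21+2 = 40
7–6–5–3–8–4: 17+4+20+8+25 = 74
7–6–5–8–4: 17+4+4+25 = 50
7–6–8–4: 17+12+25 = 54
The minimum is 40 via 7–6–9–4.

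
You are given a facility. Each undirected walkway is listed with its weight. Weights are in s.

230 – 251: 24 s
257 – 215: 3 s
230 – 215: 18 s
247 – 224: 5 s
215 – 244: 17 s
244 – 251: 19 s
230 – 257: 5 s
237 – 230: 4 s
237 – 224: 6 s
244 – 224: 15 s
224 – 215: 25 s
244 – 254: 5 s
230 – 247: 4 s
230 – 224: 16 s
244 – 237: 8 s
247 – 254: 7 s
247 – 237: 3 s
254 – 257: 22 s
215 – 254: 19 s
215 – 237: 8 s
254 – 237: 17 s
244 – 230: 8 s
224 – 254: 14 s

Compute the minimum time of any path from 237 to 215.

8 s

Settle nodes by increasing distance from 237:
237: 0
247: 3  (via 237)
230: 4  (via 237)
224: 6  (via 237)
215: 8  (via 237)
Shortest route: 237 → 215 = 8 s.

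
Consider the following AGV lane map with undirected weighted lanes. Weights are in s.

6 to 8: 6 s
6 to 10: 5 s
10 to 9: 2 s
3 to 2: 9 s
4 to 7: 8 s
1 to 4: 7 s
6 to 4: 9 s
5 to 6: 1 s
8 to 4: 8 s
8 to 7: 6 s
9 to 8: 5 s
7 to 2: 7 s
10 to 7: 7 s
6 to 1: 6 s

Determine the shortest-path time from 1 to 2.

Shortest distances from 1:
1: 0
6: 6  (via 1)
4: 7  (via 1)
5: 7  (via 6)
10: 11  (via 6)
8: 12  (via 6)
9: 13  (via 10)
7: 15  (via 4)
2: 22  (via 7)
Shortest route: 1–4–7–2 = 22 s.

22 s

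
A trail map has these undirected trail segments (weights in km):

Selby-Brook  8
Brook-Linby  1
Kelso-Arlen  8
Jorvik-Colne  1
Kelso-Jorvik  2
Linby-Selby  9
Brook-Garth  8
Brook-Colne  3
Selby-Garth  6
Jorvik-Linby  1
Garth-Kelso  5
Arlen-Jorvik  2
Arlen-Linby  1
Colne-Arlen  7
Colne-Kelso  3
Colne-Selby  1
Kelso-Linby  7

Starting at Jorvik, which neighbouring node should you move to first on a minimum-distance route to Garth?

Kelso

Enumerating some paths:
Jorvik → Colne → Selby → Garth: 1+1+6 = 8
Jorvik → Kelso → Garth: 2+5 = 7
Cheapest is Jorvik → Kelso → Garth at 7 km.
So from Jorvik the first move is to Kelso.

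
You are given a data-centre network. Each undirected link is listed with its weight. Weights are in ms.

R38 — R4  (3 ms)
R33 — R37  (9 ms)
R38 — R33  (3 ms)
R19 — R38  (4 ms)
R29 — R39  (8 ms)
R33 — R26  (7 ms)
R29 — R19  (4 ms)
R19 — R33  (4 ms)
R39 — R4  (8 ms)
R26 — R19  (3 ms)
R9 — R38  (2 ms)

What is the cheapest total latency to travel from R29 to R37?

17 ms

Candidate routes:
R29–R19–R38–R33–R37: 4+4+3+9 = 20
R29–R19–R33–R37: 4+4+9 = 17
The minimum is 17 ms via R29–R19–R33–R37.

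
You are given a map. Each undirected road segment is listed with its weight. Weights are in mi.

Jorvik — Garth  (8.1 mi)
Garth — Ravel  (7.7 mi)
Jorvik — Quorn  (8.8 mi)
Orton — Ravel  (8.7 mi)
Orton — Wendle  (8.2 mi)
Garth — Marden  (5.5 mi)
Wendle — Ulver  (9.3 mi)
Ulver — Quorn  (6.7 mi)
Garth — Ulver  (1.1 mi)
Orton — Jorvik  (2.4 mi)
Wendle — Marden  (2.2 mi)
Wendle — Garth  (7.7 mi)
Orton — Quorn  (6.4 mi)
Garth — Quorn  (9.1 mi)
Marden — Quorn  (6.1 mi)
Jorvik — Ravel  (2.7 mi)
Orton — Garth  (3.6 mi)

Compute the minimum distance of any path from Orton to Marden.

9.1 mi

Enumerating some paths:
Orton - Garth - Marden: 3.6+5.5 = 9.1
Orton - Garth - Wendle - Marden: 3.6+7.7+2.2 = 13.5
Orton - Wendle - Marden: 8.2+2.2 = 10.4
Orton - Quorn - Marden: 6.4+6.1 = 12.5
The minimum is 9.1 mi via Orton - Garth - Marden.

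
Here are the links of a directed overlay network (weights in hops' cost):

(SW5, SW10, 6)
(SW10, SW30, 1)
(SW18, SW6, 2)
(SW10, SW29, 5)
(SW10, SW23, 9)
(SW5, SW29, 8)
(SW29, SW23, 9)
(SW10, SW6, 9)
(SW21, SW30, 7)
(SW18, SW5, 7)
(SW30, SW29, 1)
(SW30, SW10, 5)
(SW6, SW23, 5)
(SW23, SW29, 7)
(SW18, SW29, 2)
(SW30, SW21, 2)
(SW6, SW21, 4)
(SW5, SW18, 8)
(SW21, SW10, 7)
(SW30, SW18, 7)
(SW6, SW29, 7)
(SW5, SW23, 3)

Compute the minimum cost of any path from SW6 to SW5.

Enumerating some paths:
SW6 → SW21 → SW30 → SW18 → SW5: 4+7+7+7 = 25
SW6 → SW21 → SW10 → SW30 → SW18 → SW5: 4+7+1+7+7 = 26
Cheapest is SW6 → SW21 → SW30 → SW18 → SW5 at 25 hops' cost.

25 hops' cost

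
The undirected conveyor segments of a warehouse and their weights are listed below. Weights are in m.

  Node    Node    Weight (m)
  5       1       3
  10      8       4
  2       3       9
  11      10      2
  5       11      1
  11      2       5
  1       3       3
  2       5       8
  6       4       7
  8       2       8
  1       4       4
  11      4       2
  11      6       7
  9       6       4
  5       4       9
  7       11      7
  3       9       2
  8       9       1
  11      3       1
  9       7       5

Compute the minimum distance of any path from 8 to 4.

6 m

Running Dijkstra from 8:
8: 0
9: 1  (via 8)
3: 3  (via 9)
10: 4  (via 8)
11: 4  (via 3)
5: 5  (via 11)
6: 5  (via 9)
1: 6  (via 3)
4: 6  (via 11)
Shortest route: 8 → 9 → 3 → 11 → 4 = 6 m.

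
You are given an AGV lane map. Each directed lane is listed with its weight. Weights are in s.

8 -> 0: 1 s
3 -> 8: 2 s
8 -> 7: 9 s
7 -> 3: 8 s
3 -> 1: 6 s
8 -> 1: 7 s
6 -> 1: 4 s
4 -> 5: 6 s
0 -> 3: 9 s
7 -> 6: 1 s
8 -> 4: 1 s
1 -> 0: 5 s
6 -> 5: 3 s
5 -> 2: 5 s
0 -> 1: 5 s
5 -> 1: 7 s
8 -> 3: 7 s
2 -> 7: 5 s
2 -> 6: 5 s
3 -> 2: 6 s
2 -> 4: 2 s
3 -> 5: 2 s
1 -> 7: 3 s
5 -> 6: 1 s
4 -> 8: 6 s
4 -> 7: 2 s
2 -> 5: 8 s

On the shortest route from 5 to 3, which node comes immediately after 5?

6

Enumerating some paths:
5 - 6 - 1 - 7 - 3: 1+4+3+8 = 16
5 - 1 - 7 - 3: 7+3+8 = 18
5 - 2 - 7 - 3: 5+5+8 = 18
5 - 2 - 4 - 7 - 3: 5+2+2+8 = 17
The minimum is 16 s via 5 - 6 - 1 - 7 - 3.
So from 5 the first move is to 6.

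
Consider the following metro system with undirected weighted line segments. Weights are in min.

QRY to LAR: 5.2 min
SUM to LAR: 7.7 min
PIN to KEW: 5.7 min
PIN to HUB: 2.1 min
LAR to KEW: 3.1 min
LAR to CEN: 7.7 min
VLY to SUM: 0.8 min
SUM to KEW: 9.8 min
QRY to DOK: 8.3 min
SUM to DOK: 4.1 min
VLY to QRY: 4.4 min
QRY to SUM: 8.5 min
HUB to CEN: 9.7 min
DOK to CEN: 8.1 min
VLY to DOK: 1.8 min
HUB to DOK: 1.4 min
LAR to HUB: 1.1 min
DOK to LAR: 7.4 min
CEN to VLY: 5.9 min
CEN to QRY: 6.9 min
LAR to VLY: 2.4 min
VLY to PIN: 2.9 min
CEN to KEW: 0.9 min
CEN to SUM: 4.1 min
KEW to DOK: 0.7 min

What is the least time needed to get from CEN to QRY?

6.9 min

Compare a few routes:
CEN → KEW → DOK → VLY → QRY: 0.9+0.7+1.8+4.4 = 7.8
CEN → QRY: 6.9 = 6.9
The minimum is 6.9 min via CEN → QRY.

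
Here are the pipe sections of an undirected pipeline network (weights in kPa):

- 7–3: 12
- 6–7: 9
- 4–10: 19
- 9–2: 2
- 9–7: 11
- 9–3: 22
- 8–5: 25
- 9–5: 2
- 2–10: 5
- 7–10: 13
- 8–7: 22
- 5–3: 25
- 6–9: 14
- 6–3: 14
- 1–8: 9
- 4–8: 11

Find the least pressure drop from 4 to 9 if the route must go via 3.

Shortest 4→3: 4 → 10 → 7 → 3 = 44
Shortest 3→9: 3 → 9 = 22
Total via 3: 44 + 22 = 66 kPa.

66 kPa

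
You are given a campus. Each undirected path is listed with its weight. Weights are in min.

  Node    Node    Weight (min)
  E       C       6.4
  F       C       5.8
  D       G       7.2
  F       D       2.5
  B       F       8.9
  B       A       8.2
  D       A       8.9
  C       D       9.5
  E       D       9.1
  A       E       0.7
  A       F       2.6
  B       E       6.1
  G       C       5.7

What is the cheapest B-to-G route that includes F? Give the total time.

Shortest B→F: B–F = 8.9
Best F to G: F–D–G costing 9.7
Total via F: 8.9 + 9.7 = 18.6 min.

18.6 min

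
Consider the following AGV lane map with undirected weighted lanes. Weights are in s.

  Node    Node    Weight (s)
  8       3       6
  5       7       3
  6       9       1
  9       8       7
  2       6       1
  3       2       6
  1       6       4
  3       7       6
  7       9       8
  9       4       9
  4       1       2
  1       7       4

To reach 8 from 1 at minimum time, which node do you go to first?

Candidate routes:
1 → 6 → 9 → 8: 4+1+7 = 12
1 → 7 → 3 → 8: 4+6+6 = 16
Cheapest is 1 → 6 → 9 → 8 at 12 s.
So from 1 the first move is to 6.

6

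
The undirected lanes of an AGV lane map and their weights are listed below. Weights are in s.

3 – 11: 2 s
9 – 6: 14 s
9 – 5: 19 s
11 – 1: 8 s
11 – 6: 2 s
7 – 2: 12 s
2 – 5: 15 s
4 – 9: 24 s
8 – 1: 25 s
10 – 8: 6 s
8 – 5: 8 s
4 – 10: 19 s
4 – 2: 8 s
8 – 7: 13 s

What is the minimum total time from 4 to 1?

Compare a few routes:
4 → 9 → 6 → 11 → 1: 24+14+2+8 = 48
4 → 2 → 5 → 8 → 1: 8+15+8+25 = 56
4 → 10 → 8 → 1: 19+6+25 = 50
The minimum is 48 s via 4 → 9 → 6 → 11 → 1.

48 s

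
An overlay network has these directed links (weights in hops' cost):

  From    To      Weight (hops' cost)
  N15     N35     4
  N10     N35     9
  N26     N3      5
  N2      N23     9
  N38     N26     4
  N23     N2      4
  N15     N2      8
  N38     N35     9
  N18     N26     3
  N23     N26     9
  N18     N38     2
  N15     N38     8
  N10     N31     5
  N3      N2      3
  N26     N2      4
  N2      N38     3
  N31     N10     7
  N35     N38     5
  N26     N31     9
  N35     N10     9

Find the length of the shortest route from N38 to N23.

Candidate routes:
N38–N26–N3–N2–N23: 4+5+3+9 = 21
N38–N26–N2–N23: 4+4+9 = 17
Cheapest is N38–N26–N2–N23 at 17 hops' cost.

17 hops' cost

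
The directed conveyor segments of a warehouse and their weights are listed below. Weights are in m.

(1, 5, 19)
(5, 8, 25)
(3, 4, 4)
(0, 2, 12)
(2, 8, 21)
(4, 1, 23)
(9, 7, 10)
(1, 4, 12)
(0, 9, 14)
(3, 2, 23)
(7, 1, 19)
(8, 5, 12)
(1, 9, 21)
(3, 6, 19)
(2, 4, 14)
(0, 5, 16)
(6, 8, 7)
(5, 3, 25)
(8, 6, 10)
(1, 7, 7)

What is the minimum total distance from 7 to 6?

Settle nodes by increasing distance from 7:
7: 0
1: 19  (via 7)
4: 31  (via 1)
5: 38  (via 1)
9: 40  (via 1)
3: 63  (via 5)
8: 63  (via 5)
6: 73  (via 8)
Shortest route: 7 → 1 → 5 → 8 → 6 = 73 m.

73 m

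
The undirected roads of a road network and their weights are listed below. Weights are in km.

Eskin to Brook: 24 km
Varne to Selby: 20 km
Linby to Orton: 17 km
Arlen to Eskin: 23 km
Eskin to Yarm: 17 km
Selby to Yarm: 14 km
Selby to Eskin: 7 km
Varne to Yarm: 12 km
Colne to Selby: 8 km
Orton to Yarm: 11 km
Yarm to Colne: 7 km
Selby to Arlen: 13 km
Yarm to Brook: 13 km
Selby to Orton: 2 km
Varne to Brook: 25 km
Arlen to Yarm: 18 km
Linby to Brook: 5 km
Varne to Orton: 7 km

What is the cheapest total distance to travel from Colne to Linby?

25 km

Compare a few routes:
Colne → Selby → Orton → Linby: 8+2+17 = 27
Colne → Yarm → Brook → Linby: 7+13+5 = 25
The minimum is 25 km via Colne → Yarm → Brook → Linby.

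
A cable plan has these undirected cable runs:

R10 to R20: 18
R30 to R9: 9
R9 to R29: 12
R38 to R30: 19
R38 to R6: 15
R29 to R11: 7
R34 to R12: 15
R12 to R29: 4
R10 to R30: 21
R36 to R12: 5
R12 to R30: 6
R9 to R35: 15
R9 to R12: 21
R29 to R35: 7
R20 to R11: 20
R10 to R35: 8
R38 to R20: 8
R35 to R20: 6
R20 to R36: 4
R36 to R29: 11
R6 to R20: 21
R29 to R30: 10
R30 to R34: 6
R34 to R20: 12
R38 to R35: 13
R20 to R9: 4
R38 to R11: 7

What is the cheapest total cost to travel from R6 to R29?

29

Shortest distances from R6:
R6: 0
R38: 15  (via R6)
R20: 21  (via R6)
R11: 22  (via R38)
R36: 25  (via R20)
R9: 25  (via R20)
R35: 27  (via R20)
R29: 29  (via R11)
Shortest route: R6 → R38 → R11 → R29 = 29.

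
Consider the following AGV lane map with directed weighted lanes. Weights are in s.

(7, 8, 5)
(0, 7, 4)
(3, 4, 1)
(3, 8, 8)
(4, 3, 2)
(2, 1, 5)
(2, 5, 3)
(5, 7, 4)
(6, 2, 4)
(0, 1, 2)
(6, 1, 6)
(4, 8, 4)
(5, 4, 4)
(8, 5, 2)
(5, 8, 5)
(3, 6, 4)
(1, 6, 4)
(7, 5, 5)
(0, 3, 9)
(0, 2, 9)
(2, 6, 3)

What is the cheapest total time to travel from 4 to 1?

Running Dijkstra from 4:
4: 0
3: 2  (via 4)
8: 4  (via 4)
5: 6  (via 8)
6: 6  (via 3)
2: 10  (via 6)
7: 10  (via 5)
1: 12  (via 6)
Shortest route: 4 → 3 → 6 → 1 = 12 s.

12 s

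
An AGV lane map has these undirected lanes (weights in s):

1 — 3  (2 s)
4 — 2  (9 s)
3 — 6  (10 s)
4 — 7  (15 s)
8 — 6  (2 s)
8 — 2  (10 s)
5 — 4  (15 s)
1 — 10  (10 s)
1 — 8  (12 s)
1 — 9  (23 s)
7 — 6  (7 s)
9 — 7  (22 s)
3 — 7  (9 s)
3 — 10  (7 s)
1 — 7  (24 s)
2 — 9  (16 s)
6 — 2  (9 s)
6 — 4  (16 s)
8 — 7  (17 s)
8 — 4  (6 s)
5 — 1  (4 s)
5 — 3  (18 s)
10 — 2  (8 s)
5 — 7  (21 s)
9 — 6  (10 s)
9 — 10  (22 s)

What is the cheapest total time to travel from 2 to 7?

Running Dijkstra from 2:
2: 0
10: 8  (via 2)
4: 9  (via 2)
6: 9  (via 2)
8: 10  (via 2)
3: 15  (via 10)
7: 16  (via 6)
Shortest route: 2 → 6 → 7 = 16 s.

16 s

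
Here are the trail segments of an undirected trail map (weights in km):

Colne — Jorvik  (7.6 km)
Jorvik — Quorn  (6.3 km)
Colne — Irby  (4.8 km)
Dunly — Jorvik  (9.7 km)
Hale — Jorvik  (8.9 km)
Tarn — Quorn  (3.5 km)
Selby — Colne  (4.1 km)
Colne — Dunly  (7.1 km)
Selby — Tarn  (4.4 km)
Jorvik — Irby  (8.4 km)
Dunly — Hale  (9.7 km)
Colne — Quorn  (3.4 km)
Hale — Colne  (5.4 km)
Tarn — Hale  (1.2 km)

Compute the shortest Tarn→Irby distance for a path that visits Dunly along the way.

Shortest Tarn→Dunly: Tarn–Hale–Dunly = 10.9
Shortest Dunly→Irby: Dunly–Colne–Irby = 11.9
Total via Dunly: 10.9 + 11.9 = 22.8 km.

22.8 km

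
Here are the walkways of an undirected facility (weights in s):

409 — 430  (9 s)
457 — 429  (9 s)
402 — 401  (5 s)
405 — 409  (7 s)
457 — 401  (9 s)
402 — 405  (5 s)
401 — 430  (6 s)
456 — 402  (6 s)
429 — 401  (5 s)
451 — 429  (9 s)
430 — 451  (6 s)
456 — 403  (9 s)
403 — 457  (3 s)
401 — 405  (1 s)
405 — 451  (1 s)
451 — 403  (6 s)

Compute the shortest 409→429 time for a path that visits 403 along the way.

Best 409 to 403: 409 → 405 → 451 → 403 costing 14
Best 403 to 429: 403 → 457 → 429 costing 12
Total via 403: 14 + 12 = 26 s.

26 s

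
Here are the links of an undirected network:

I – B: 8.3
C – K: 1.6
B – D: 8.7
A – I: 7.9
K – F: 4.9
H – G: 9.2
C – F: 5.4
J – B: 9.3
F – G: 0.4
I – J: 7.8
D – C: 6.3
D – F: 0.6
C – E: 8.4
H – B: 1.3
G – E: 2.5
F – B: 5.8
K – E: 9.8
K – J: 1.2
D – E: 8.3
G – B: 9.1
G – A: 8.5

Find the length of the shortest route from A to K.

13.8

Compare a few routes:
A → I → J → K: 7.9+7.8+1.2 = 16.9
A → G → F → C → K: 8.5+0.4+5.4+1.6 = 15.9
A → G → F → K: 8.5+0.4+4.9 = 13.8
Cheapest is A → G → F → K at 13.8.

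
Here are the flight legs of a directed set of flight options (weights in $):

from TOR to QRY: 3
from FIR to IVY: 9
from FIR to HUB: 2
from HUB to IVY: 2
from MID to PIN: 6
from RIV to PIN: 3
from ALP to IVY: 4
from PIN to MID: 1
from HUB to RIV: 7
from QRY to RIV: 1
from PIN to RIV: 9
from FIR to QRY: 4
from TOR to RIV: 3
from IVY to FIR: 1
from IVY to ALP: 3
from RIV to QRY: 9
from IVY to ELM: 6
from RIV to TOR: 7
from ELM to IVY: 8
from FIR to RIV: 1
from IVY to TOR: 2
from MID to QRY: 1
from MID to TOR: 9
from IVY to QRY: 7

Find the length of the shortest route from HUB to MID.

Enumerating some paths:
HUB - RIV - PIN - MID: 7+3+1 = 11
HUB - IVY - FIR - RIV - PIN - MID: 2+1+1+3+1 = 8
HUB - IVY - TOR - RIV - PIN - MID: 2+2+3+3+1 = 11
HUB - IVY - FIR - QRY - RIV - PIN - MID: 2+1+4+1+3+1 = 12
Cheapest is HUB - IVY - FIR - RIV - PIN - MID at $8.

$8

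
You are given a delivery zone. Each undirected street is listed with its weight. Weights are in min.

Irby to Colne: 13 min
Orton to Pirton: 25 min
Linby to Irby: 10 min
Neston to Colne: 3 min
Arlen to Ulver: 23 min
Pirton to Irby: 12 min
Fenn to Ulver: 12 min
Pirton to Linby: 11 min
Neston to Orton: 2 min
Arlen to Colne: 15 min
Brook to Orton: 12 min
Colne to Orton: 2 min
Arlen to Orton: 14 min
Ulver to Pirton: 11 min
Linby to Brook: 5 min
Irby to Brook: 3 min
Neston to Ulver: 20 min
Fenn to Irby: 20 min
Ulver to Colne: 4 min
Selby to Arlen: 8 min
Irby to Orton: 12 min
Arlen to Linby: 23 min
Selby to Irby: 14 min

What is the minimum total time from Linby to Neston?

19 min

Running Dijkstra from Linby:
Linby: 0
Brook: 5  (via Linby)
Irby: 8  (via Brook)
Pirton: 11  (via Linby)
Orton: 17  (via Brook)
Colne: 19  (via Orton)
Neston: 19  (via Orton)
Shortest route: Linby–Brook–Orton–Neston = 19 min.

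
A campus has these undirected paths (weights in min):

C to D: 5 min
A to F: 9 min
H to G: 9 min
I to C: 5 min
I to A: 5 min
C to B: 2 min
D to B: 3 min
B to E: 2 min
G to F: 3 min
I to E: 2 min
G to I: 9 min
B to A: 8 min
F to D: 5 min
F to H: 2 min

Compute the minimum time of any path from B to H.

Enumerating some paths:
B → D → F → H: 3+5+2 = 10
B → C → D → F → H: 2+5+5+2 = 14
The minimum is 10 min via B → D → F → H.

10 min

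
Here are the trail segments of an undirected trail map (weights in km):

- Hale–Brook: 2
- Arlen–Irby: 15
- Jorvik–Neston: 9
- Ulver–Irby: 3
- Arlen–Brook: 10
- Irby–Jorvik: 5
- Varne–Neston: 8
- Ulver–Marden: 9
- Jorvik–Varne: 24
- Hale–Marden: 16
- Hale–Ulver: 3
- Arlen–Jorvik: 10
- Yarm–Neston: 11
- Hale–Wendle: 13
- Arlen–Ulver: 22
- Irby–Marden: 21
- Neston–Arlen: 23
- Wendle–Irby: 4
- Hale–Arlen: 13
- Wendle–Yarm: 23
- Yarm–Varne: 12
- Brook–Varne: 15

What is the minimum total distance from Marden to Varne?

Running Dijkstra from Marden:
Marden: 0
Ulver: 9  (via Marden)
Irby: 12  (via Ulver)
Hale: 12  (via Ulver)
Brook: 14  (via Hale)
Wendle: 16  (via Irby)
Jorvik: 17  (via Irby)
Arlen: 24  (via Brook)
Neston: 26  (via Jorvik)
Varne: 29  (via Brook)
Shortest route: Marden → Ulver → Hale → Brook → Varne = 29 km.

29 km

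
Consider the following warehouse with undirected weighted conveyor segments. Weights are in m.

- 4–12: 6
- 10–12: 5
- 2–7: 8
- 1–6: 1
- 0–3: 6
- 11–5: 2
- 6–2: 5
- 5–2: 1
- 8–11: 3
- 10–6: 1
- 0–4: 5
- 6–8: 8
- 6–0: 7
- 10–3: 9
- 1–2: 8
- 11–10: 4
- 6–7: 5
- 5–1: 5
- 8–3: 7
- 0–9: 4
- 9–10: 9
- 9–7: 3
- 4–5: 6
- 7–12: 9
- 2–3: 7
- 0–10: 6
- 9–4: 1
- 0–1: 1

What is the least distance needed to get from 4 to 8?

11 m

Settle nodes by increasing distance from 4:
4: 0
9: 1  (via 4)
7: 4  (via 9)
0: 5  (via 4)
1: 6  (via 0)
5: 6  (via 4)
12: 6  (via 4)
2: 7  (via 5)
6: 7  (via 1)
10: 8  (via 6)
11: 8  (via 5)
3: 11  (via 0)
8: 11  (via 11)
Shortest route: 4–5–11–8 = 11 m.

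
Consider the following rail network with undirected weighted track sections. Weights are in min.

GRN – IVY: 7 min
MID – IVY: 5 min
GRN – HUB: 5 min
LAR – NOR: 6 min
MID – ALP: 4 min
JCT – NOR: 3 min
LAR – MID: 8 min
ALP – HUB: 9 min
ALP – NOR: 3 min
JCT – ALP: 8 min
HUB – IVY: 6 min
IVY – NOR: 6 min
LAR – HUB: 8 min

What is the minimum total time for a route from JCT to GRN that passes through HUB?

Shortest JCT→HUB: JCT → NOR → ALP → HUB = 15
Shortest HUB→GRN: HUB → GRN = 5
Total via HUB: 15 + 5 = 20 min.

20 min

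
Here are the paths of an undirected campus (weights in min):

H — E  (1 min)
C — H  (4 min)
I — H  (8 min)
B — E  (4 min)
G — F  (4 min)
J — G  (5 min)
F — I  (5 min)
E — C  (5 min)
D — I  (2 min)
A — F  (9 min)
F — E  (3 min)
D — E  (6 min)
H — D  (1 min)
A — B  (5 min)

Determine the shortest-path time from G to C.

12 min

Candidate routes:
G → F → I → D → H → C: 4+5+2+1+4 = 16
G → F → I → D → H → E → C: 4+5+2+1+1+5 = 18
G → F → E → C: 4+3+5 = 12
G → F → E → D → H → C: 4+3+6+1+4 = 18
Cheapest is G → F → E → C at 12 min.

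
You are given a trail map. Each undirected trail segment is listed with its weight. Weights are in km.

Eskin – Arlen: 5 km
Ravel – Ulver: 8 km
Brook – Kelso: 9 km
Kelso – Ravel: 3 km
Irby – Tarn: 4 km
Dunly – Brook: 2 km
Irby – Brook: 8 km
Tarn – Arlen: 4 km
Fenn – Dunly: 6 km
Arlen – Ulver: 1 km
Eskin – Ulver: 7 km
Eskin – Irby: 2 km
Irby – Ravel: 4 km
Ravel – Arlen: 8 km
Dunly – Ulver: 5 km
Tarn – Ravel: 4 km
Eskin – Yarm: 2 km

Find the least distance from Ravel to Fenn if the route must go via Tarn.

20 km

Shortest Ravel→Tarn: Ravel → Tarn = 4
Best Tarn to Fenn: Tarn → Arlen → Ulver → Dunly → Fenn costing 16
Total via Tarn: 4 + 16 = 20 km.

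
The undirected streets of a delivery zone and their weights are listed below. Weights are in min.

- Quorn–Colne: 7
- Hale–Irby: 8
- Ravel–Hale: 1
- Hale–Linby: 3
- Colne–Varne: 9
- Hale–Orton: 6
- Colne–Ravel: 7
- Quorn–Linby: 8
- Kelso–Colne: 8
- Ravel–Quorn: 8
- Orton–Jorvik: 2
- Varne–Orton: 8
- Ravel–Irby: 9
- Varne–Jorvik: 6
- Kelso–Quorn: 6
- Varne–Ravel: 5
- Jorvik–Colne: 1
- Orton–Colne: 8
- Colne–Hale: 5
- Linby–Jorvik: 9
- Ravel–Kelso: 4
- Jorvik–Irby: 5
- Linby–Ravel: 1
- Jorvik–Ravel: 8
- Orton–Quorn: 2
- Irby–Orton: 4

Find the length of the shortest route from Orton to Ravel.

Compare a few routes:
Orton - Jorvik - Ravel: 2+8 = 10
Orton - Jorvik - Colne - Hale - Ravel: 2+1+5+1 = 9
Orton - Hale - Linby - Ravel: 6+3+1 = 10
Orton - Hale - Ravel: 6+1 = 7
Cheapest is Orton - Hale - Ravel at 7 min.

7 min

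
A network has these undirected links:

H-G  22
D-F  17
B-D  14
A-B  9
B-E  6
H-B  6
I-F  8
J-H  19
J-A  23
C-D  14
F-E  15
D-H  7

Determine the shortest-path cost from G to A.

Candidate routes:
G–H–D–B–A: 22+7+14+9 = 52
G–H–B–A: 22+6+9 = 37
The minimum is 37 via G–H–B–A.

37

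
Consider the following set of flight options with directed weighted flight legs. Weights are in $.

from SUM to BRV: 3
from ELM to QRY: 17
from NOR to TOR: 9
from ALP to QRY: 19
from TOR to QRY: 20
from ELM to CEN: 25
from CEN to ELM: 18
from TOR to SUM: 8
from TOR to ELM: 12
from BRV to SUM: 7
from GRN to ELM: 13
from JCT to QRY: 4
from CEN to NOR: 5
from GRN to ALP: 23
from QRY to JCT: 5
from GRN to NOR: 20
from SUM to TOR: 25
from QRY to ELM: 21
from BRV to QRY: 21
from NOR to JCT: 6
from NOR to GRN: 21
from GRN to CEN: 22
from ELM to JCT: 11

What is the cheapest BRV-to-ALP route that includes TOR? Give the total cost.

Shortest BRV→TOR: BRV–SUM–TOR = 32
Best TOR to ALP: TOR–ELM–CEN–NOR–GRN–ALP costing 86
Total via TOR: 32 + 86 = $118.

$118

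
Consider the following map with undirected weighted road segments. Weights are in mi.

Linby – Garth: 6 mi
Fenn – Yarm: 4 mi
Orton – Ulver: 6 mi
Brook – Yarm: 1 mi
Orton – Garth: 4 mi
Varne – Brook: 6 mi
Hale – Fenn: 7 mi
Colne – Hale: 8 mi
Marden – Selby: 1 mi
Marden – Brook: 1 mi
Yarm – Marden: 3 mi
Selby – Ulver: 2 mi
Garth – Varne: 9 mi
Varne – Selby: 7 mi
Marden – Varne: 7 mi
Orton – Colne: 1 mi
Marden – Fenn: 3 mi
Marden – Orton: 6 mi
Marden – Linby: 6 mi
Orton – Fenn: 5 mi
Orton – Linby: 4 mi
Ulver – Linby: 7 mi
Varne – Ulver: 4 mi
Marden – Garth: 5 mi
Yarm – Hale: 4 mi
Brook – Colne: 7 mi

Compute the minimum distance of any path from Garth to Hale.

11 mi

Candidate routes:
Garth → Marden → Yarm → Hale: 5+3+4 = 12
Garth → Orton → Colne → Hale: 4+1+8 = 13
Garth → Marden → Brook → Yarm → Hale: 5+1+1+4 = 11
Garth → Marden → Fenn → Hale: 5+3+7 = 15
Cheapest is Garth → Marden → Brook → Yarm → Hale at 11 mi.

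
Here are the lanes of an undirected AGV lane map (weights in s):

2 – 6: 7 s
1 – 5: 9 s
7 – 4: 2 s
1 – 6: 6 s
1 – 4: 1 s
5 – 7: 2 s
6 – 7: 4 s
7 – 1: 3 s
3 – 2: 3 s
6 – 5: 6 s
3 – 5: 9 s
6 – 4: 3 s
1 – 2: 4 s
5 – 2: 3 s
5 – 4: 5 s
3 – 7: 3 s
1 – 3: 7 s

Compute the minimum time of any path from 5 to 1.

Running Dijkstra from 5:
5: 0
7: 2  (via 5)
2: 3  (via 5)
4: 4  (via 7)
1: 5  (via 7)
Shortest route: 5 → 7 → 1 = 5 s.

5 s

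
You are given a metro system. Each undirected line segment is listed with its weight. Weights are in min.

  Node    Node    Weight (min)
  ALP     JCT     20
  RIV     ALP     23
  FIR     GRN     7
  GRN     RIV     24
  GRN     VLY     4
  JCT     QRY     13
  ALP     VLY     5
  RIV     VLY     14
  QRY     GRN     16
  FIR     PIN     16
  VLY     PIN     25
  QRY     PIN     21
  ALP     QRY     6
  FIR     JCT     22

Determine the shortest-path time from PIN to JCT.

Settle nodes by increasing distance from PIN:
PIN: 0
FIR: 16  (via PIN)
QRY: 21  (via PIN)
GRN: 23  (via FIR)
VLY: 25  (via PIN)
ALP: 27  (via QRY)
JCT: 34  (via QRY)
Shortest route: PIN → QRY → JCT = 34 min.

34 min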